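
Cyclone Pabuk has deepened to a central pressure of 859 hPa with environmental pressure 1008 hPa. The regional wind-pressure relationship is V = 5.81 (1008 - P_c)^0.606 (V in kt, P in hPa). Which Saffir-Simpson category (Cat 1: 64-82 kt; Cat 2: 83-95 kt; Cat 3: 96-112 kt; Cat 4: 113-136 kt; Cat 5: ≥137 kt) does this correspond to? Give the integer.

4

ΔP = 1008 − 859 = 149 hPa.
V ≈ 5.81 × 149^0.606 = 5.81 × 20.75 ≈ 121 kt.
121 kt falls in the Category 4 band.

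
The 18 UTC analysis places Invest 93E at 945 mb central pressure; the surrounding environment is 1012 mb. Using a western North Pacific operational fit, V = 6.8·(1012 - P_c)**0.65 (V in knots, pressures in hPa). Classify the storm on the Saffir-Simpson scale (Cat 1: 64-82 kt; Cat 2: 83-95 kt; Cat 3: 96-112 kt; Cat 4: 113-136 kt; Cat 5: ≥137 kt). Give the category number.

ΔP = 1012 − 945 = 67 mb.
V ≈ 6.8 × 67^0.65 = 6.8 × 15.38 ≈ 105 kt.
105 kt falls in the Category 3 band.

3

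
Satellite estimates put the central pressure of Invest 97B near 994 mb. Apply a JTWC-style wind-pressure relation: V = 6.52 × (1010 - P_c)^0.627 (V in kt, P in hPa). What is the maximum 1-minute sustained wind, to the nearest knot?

37 kt

ΔP = 1010 − 994 = 16 mb.
16^0.627 ≈ 5.688.
V ≈ 6.52 × 5.688 ≈ 37.1 kt.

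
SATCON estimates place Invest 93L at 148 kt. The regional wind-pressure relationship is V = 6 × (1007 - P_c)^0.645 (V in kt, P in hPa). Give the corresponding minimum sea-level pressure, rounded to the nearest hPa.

863 hPa

ΔP = (V / 6)^(1/0.645) = (148/6)^1.550.
148/6 = 24.667; 24.667^1.550 ≈ 143.98 hPa.
P_c = 1007 − 143.98 = 863.02 ≈ 863 hPa.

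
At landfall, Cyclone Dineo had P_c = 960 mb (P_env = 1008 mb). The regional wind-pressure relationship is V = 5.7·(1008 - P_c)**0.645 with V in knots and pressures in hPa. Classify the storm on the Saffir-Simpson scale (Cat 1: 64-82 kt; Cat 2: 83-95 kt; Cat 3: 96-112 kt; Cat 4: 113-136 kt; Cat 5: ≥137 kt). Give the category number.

1

ΔP = 1008 − 960 = 48 mb.
V ≈ 5.7 × 48^0.645 = 5.7 × 12.15 ≈ 69 kt.
69 kt falls in the Category 1 band.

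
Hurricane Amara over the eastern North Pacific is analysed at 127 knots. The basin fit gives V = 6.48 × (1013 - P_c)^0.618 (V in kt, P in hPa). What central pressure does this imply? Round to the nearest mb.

890 mb

ΔP = (V / 6.48)^(1/0.618) = (127/6.48)^1.618.
127/6.48 = 19.599; 19.599^1.618 ≈ 123.31 mb.
P_c = 1013 − 123.31 = 889.69 ≈ 890 mb.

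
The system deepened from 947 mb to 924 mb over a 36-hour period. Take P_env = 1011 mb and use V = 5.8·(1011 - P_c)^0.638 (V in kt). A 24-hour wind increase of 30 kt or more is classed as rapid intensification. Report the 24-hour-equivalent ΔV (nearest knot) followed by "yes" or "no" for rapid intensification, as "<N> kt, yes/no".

V₁: ΔP = 64, V ≈ 5.8 × 64^0.638 ≈ 82.37 kt.
V₂: ΔP = 87, V ≈ 5.8 × 87^0.638 ≈ 100.19 kt.
ΔV over 36 h = 17.82 kt → 24 h equivalent = 17.82 × 24/36 ≈ 11.88 kt.
12 kt < 30 kt ⇒ not rapid intensification.

12 kt, no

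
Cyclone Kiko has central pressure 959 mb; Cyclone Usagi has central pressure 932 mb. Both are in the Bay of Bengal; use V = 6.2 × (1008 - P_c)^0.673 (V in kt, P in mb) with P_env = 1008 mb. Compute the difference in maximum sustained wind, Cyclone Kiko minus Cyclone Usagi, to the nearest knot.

-29 kt

Cyclone Kiko: ΔP = 49; V ≈ 6.2 × 49^0.673 ≈ 85.09 kt.
Cyclone Usagi: ΔP = 76; V ≈ 6.2 × 76^0.673 ≈ 114.34 kt.
Difference ≈ 85.09 − 114.34 = -29.25 → -29 kt.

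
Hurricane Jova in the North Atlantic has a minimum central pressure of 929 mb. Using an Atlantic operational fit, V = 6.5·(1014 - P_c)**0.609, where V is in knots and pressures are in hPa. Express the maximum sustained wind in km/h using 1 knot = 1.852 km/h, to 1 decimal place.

ΔP = 1014 − 929 = 85 mb.
V ≈ 6.5 × 85^0.609 = 6.5 × 14.963 ≈ 97.259 kt.
97.259 × 1.852 ≈ 180.12 km/h → 180.1 km/h.

180.1 km/h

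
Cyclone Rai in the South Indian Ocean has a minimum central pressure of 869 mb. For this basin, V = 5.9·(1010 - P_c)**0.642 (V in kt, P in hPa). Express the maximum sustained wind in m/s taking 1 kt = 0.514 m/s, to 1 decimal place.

ΔP = 1010 − 869 = 141 mb.
V ≈ 5.9 × 141^0.642 = 5.9 × 23.977 ≈ 141.466 kt.
141.466 × 0.514 ≈ 72.71 m/s → 72.7 m/s.

72.7 m/s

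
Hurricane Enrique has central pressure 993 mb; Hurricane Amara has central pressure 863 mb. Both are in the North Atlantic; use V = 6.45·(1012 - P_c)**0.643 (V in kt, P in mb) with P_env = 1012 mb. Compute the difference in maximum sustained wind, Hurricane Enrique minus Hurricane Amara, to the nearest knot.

-118 kt

Hurricane Enrique: ΔP = 19; V ≈ 6.45 × 19^0.643 ≈ 42.83 kt.
Hurricane Amara: ΔP = 149; V ≈ 6.45 × 149^0.643 ≈ 161.03 kt.
Difference ≈ 42.83 − 161.03 = -118.20 → -118 kt.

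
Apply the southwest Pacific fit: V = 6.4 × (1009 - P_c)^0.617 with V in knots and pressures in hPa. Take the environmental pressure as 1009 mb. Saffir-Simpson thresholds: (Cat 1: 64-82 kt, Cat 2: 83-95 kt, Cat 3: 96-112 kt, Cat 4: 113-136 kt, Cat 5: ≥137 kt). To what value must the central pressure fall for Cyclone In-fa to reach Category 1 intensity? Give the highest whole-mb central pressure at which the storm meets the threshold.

Category 1 begins at V = 64 kt.
Required ΔP = (64/6.4)^(1/0.617) = 10.000^1.621 ≈ 41.76 mb.
P_c ≤ 1009 − 41.76 = 967.24, so the highest integer P_c is 967 mb.

967 mb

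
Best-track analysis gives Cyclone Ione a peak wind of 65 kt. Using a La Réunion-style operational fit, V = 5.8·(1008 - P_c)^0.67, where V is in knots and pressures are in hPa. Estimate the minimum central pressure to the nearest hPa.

ΔP = (V / 5.8)^(1/0.67) = (65/5.8)^1.493.
65/5.8 = 11.207; 11.207^1.493 ≈ 36.85 hPa.
P_c = 1008 − 36.85 = 971.15 ≈ 971 hPa.

971 hPa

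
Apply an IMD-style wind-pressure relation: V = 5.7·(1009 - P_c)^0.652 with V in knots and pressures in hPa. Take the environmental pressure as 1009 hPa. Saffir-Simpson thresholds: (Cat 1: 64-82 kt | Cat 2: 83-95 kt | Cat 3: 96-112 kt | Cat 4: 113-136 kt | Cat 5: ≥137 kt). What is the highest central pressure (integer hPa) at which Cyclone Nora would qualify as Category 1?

968 hPa

Category 1 begins at V = 64 kt.
Required ΔP = (64/5.7)^(1/0.652) = 11.228^1.534 ≈ 40.82 hPa.
P_c ≤ 1009 − 40.82 = 968.18, so the highest integer P_c is 968 hPa.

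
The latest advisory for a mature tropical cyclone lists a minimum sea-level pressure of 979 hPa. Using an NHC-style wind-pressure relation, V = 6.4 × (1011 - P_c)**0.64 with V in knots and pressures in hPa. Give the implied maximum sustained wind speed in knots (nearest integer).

59 kt

ΔP = 1011 − 979 = 32 hPa.
32^0.64 ≈ 9.190.
V ≈ 6.4 × 9.190 ≈ 58.8 kt.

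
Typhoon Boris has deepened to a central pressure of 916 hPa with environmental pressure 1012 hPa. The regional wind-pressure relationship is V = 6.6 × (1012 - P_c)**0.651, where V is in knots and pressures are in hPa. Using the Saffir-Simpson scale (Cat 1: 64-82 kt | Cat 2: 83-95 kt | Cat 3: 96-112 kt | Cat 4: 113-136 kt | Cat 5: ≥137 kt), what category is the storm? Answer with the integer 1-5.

ΔP = 1012 − 916 = 96 hPa.
V ≈ 6.6 × 96^0.651 = 6.6 × 19.52 ≈ 129 kt.
129 kt falls in the Category 4 band.

4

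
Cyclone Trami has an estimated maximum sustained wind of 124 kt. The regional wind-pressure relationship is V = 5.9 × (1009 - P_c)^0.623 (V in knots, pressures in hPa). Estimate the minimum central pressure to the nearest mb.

ΔP = (V / 5.9)^(1/0.623) = (124/5.9)^1.605.
124/5.9 = 21.017; 21.017^1.605 ≈ 132.71 mb.
P_c = 1009 − 132.71 = 876.29 ≈ 876 mb.

876 mb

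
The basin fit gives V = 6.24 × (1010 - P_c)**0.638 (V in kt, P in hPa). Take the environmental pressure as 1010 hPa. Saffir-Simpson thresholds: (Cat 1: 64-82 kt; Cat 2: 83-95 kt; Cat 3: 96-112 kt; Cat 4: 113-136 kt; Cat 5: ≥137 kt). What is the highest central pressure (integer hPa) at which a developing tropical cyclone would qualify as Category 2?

952 hPa

Category 2 begins at V = 83 kt.
Required ΔP = (83/6.24)^(1/0.638) = 13.301^1.567 ≈ 57.75 hPa.
P_c ≤ 1010 − 57.75 = 952.25, so the highest integer P_c is 952 hPa.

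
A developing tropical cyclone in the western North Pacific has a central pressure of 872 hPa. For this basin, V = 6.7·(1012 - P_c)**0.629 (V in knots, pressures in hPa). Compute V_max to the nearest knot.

150 kt

ΔP = 1012 − 872 = 140 hPa.
140^0.629 ≈ 22.383.
V ≈ 6.7 × 22.383 ≈ 150.0 kt.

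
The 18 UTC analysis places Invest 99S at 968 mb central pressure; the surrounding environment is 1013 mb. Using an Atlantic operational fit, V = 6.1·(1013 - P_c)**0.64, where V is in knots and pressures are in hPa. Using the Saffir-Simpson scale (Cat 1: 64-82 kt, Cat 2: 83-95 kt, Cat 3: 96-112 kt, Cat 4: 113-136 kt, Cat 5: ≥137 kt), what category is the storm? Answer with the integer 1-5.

ΔP = 1013 − 968 = 45 mb.
V ≈ 6.1 × 45^0.64 = 6.1 × 11.43 ≈ 70 kt.
70 kt falls in the Category 1 band.

1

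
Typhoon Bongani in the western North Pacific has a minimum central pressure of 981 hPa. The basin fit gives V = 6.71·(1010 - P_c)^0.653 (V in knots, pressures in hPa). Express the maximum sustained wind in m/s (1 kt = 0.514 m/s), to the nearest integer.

31 m/s

ΔP = 1010 − 981 = 29 hPa.
V ≈ 6.71 × 29^0.653 = 6.71 × 9.015 ≈ 60.488 kt.
60.488 × 0.514 ≈ 31.09 m/s → 31 m/s.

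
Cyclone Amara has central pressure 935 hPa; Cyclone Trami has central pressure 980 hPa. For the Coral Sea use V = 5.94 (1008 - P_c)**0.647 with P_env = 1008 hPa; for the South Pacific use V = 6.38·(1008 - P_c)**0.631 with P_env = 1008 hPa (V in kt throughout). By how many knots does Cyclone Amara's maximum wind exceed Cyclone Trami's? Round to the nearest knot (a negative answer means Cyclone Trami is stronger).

43 kt

Cyclone Amara: ΔP = 73; V ≈ 5.94 × 73^0.647 ≈ 95.36 kt.
Cyclone Trami: ΔP = 28; V ≈ 6.38 × 28^0.631 ≈ 52.24 kt.
Difference ≈ 95.36 − 52.24 = 43.12 → 43 kt.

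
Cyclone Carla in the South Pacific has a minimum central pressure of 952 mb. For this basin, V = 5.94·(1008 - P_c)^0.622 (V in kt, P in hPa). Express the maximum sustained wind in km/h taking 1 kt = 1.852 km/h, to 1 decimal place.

ΔP = 1008 − 952 = 56 mb.
V ≈ 5.94 × 56^0.622 = 5.94 × 12.228 ≈ 72.637 kt.
72.637 × 1.852 ≈ 134.52 km/h → 134.5 km/h.

134.5 km/h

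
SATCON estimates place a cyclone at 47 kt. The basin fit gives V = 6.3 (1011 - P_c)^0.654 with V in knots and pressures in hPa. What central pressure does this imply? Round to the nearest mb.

ΔP = (V / 6.3)^(1/0.654) = (47/6.3)^1.529.
47/6.3 = 7.460; 7.460^1.529 ≈ 21.60 mb.
P_c = 1011 − 21.60 = 989.40 ≈ 989 mb.

989 mb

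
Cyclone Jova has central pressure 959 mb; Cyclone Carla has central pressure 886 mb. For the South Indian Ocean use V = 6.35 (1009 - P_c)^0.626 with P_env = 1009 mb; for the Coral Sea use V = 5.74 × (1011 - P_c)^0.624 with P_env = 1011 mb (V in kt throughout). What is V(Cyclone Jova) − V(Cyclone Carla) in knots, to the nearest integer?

Cyclone Jova: ΔP = 50; V ≈ 6.35 × 50^0.626 ≈ 73.51 kt.
Cyclone Carla: ΔP = 125; V ≈ 5.74 × 125^0.624 ≈ 116.78 kt.
Difference ≈ 73.51 − 116.78 = -43.27 → -43 kt.

-43 kt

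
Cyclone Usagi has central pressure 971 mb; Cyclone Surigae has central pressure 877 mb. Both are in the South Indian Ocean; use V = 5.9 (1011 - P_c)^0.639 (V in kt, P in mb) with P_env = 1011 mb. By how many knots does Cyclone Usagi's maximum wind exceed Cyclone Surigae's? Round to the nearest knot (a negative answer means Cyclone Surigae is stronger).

Cyclone Usagi: ΔP = 40; V ≈ 5.9 × 40^0.639 ≈ 62.31 kt.
Cyclone Surigae: ΔP = 134; V ≈ 5.9 × 134^0.639 ≈ 134.92 kt.
Difference ≈ 62.31 − 134.92 = -72.61 → -73 kt.

-73 kt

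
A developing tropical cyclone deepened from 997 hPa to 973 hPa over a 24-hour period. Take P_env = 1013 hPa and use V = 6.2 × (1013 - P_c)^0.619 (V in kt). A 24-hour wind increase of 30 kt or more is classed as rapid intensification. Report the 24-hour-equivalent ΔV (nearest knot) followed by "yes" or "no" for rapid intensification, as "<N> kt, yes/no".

V₁: ΔP = 16, V ≈ 6.2 × 16^0.619 ≈ 34.49 kt.
V₂: ΔP = 40, V ≈ 6.2 × 40^0.619 ≈ 60.82 kt.
ΔV over 24 h = 26.33 kt → 24 h equivalent = 26.33 × 24/24 ≈ 26.33 kt.
26 kt < 30 kt ⇒ not rapid intensification.

26 kt, no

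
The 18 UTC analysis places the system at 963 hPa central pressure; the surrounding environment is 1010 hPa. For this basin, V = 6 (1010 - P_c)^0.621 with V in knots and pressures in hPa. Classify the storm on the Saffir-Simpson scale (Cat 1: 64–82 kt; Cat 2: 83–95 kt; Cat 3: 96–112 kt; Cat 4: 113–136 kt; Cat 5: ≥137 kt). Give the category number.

ΔP = 1010 − 963 = 47 hPa.
V ≈ 6 × 47^0.621 = 6 × 10.92 ≈ 66 kt.
66 kt falls in the Category 1 band.

1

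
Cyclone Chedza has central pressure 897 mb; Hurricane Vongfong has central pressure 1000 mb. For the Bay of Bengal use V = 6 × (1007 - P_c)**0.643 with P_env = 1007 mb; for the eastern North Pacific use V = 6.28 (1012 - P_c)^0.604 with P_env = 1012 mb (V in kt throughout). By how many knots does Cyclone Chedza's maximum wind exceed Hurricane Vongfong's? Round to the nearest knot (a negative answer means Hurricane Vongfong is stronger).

Cyclone Chedza: ΔP = 110; V ≈ 6 × 110^0.643 ≈ 123.24 kt.
Hurricane Vongfong: ΔP = 12; V ≈ 6.28 × 12^0.604 ≈ 28.17 kt.
Difference ≈ 123.24 − 28.17 = 95.07 → 95 kt.

95 kt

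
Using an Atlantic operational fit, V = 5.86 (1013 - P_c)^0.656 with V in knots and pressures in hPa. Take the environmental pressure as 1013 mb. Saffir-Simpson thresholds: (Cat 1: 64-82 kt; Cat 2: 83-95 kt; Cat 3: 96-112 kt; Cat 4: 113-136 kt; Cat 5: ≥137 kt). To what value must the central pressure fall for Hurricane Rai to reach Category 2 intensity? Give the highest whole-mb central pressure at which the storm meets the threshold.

Category 2 begins at V = 83 kt.
Required ΔP = (83/5.86)^(1/0.656) = 14.164^1.524 ≈ 56.87 mb.
P_c ≤ 1013 − 56.87 = 956.13, so the highest integer P_c is 956 mb.

956 mb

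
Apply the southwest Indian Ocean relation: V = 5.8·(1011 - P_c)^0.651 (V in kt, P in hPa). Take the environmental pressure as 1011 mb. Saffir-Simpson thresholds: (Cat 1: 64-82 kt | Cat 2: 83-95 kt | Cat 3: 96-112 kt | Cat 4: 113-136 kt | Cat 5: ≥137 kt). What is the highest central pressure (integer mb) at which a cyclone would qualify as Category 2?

951 mb

Category 2 begins at V = 83 kt.
Required ΔP = (83/5.8)^(1/0.651) = 14.310^1.536 ≈ 59.59 mb.
P_c ≤ 1011 − 59.59 = 951.41, so the highest integer P_c is 951 mb.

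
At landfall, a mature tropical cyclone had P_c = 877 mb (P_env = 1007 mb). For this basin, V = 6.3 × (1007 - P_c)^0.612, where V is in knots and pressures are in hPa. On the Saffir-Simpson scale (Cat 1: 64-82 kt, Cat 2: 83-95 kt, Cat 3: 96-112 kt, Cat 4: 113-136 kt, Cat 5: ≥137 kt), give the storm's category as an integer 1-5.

4

ΔP = 1007 − 877 = 130 mb.
V ≈ 6.3 × 130^0.612 = 6.3 × 19.67 ≈ 124 kt.
124 kt falls in the Category 4 band.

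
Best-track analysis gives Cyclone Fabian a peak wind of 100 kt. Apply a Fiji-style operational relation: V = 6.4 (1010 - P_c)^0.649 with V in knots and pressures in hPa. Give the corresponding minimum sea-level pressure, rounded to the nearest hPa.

941 hPa

ΔP = (V / 6.4)^(1/0.649) = (100/6.4)^1.541.
100/6.4 = 15.625; 15.625^1.541 ≈ 69.10 hPa.
P_c = 1010 − 69.10 = 940.90 ≈ 941 hPa.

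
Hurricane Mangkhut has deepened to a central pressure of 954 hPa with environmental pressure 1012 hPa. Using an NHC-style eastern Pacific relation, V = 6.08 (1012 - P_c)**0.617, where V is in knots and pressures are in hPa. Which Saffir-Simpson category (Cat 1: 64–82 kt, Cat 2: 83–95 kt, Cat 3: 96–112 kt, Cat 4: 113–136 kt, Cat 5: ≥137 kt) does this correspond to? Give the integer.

1

ΔP = 1012 − 954 = 58 hPa.
V ≈ 6.08 × 58^0.617 = 6.08 × 12.25 ≈ 74 kt.
74 kt falls in the Category 1 band.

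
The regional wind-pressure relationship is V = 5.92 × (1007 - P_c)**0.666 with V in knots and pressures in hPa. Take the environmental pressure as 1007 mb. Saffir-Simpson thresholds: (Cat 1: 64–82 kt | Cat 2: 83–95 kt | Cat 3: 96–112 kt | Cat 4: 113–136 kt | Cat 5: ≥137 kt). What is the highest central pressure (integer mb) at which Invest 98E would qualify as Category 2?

Category 2 begins at V = 83 kt.
Required ΔP = (83/5.92)^(1/0.666) = 14.020^1.502 ≈ 52.71 mb.
P_c ≤ 1007 − 52.71 = 954.29, so the highest integer P_c is 954 mb.

954 mb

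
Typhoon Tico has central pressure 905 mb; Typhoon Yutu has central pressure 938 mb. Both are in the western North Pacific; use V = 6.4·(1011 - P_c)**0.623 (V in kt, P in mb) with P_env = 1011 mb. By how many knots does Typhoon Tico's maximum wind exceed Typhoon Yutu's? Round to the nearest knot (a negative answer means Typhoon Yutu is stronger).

Typhoon Tico: ΔP = 106; V ≈ 6.4 × 106^0.623 ≈ 116.94 kt.
Typhoon Yutu: ΔP = 73; V ≈ 6.4 × 73^0.623 ≈ 92.69 kt.
Difference ≈ 116.94 − 92.69 = 24.25 → 24 kt.

24 kt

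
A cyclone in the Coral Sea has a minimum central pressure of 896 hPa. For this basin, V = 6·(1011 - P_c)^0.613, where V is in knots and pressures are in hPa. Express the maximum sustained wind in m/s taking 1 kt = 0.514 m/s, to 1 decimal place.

ΔP = 1011 − 896 = 115 hPa.
V ≈ 6 × 115^0.613 = 6 × 18.332 ≈ 109.991 kt.
109.991 × 0.514 ≈ 56.54 m/s → 56.5 m/s.

56.5 m/s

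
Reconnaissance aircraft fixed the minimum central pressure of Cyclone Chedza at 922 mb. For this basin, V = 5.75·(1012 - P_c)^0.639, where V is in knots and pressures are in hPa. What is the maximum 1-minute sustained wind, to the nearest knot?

102 kt

ΔP = 1012 − 922 = 90 mb.
90^0.639 ≈ 17.732.
V ≈ 5.75 × 17.732 ≈ 102.0 kt.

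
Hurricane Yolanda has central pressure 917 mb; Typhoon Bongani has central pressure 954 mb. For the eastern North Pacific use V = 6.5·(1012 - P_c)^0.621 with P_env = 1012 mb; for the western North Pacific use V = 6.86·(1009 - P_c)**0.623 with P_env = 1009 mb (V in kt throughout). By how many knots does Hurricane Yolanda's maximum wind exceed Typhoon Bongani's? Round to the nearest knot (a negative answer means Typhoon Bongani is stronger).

Hurricane Yolanda: ΔP = 95; V ≈ 6.5 × 95^0.621 ≈ 109.92 kt.
Typhoon Bongani: ΔP = 55; V ≈ 6.86 × 55^0.623 ≈ 83.29 kt.
Difference ≈ 109.92 − 83.29 = 26.63 → 27 kt.

27 kt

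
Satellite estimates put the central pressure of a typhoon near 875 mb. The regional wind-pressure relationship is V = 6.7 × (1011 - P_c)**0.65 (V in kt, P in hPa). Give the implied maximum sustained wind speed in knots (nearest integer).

ΔP = 1011 − 875 = 136 mb.
136^0.65 ≈ 24.367.
V ≈ 6.7 × 24.367 ≈ 163.3 kt.

163 kt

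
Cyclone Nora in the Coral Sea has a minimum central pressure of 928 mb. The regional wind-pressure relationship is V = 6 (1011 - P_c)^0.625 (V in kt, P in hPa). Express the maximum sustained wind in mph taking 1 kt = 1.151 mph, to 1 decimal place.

109.3 mph

ΔP = 1011 − 928 = 83 mb.
V ≈ 6 × 83^0.625 = 6 × 15.828 ≈ 94.968 kt.
94.968 × 1.151 ≈ 109.31 mph → 109.3 mph.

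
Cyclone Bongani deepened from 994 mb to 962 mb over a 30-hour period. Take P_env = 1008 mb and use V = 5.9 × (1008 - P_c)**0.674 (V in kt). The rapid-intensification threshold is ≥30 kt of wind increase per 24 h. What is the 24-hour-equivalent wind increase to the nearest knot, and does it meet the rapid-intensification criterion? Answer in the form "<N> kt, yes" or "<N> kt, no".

V₁: ΔP = 14, V ≈ 5.9 × 14^0.674 ≈ 34.94 kt.
V₂: ΔP = 46, V ≈ 5.9 × 46^0.674 ≈ 77.90 kt.
ΔV over 30 h = 42.96 kt → 24 h equivalent = 42.96 × 24/30 ≈ 34.37 kt.
34 kt ≥ 30 kt ⇒ rapid intensification.

34 kt, yes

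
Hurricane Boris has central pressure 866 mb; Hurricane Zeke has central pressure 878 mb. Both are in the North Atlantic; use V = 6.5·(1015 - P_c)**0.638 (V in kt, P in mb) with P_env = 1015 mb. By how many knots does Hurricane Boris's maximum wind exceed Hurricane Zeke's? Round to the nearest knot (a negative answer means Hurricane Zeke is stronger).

Hurricane Boris: ΔP = 149; V ≈ 6.5 × 149^0.638 ≈ 158.27 kt.
Hurricane Zeke: ΔP = 137; V ≈ 6.5 × 137^0.638 ≈ 150.02 kt.
Difference ≈ 158.27 − 150.02 = 8.25 → 8 kt.

8 kt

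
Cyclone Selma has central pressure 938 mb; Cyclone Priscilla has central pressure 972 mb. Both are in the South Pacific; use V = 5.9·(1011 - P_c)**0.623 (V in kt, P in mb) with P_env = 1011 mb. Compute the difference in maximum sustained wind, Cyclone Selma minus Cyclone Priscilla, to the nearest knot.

Cyclone Selma: ΔP = 73; V ≈ 5.9 × 73^0.623 ≈ 85.45 kt.
Cyclone Priscilla: ΔP = 39; V ≈ 5.9 × 39^0.623 ≈ 57.82 kt.
Difference ≈ 85.45 − 57.82 = 27.63 → 28 kt.

28 kt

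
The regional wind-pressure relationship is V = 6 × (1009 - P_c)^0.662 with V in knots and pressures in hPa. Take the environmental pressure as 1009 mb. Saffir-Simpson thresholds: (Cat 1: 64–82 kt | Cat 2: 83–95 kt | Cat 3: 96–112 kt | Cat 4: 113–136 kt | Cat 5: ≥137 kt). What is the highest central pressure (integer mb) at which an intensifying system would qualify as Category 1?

973 mb

Category 1 begins at V = 64 kt.
Required ΔP = (64/6)^(1/0.662) = 10.667^1.511 ≈ 35.72 mb.
P_c ≤ 1009 − 35.72 = 973.28, so the highest integer P_c is 973 mb.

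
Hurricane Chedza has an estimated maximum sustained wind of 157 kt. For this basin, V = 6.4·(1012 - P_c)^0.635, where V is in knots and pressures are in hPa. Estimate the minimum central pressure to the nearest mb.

858 mb

ΔP = (V / 6.4)^(1/0.635) = (157/6.4)^1.575.
157/6.4 = 24.531; 24.531^1.575 ≈ 154.36 mb.
P_c = 1012 − 154.36 = 857.64 ≈ 858 mb.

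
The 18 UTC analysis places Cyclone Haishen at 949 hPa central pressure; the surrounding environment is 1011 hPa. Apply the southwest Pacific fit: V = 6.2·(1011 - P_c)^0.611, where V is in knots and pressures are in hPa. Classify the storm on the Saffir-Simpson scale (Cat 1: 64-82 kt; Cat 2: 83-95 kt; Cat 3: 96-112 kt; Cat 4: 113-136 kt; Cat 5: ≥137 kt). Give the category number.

1

ΔP = 1011 − 949 = 62 hPa.
V ≈ 6.2 × 62^0.611 = 6.2 × 12.45 ≈ 77 kt.
77 kt falls in the Category 1 band.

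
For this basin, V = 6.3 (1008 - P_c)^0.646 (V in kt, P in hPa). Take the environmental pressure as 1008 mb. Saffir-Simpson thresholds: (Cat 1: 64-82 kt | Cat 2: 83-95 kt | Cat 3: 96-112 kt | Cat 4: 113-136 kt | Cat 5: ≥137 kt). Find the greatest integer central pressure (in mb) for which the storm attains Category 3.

Category 3 begins at V = 96 kt.
Required ΔP = (96/6.3)^(1/0.646) = 15.238^1.548 ≈ 67.79 mb.
P_c ≤ 1008 − 67.79 = 940.21, so the highest integer P_c is 940 mb.

940 mb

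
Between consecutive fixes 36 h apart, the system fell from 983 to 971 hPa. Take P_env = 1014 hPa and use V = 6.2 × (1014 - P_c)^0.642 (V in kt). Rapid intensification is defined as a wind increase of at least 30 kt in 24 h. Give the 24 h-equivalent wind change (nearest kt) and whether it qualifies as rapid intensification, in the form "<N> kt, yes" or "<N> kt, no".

9 kt, no

V₁: ΔP = 31, V ≈ 6.2 × 31^0.642 ≈ 56.21 kt.
V₂: ΔP = 43, V ≈ 6.2 × 43^0.642 ≈ 69.36 kt.
ΔV over 36 h = 13.15 kt → 24 h equivalent = 13.15 × 24/36 ≈ 8.77 kt.
9 kt < 30 kt ⇒ not rapid intensification.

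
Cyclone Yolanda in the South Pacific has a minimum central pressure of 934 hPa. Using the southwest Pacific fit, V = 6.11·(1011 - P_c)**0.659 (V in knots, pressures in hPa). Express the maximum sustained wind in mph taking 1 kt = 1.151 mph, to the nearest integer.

123 mph

ΔP = 1011 − 934 = 77 hPa.
V ≈ 6.11 × 77^0.659 = 6.11 × 17.506 ≈ 106.964 kt.
106.964 × 1.151 ≈ 123.12 mph → 123 mph.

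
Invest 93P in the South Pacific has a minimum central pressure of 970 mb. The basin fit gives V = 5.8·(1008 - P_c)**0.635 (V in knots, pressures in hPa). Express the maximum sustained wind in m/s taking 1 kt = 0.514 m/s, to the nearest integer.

30 m/s

ΔP = 1008 − 970 = 38 mb.
V ≈ 5.8 × 38^0.635 = 5.8 × 10.073 ≈ 58.424 kt.
58.424 × 0.514 ≈ 30.03 m/s → 30 m/s.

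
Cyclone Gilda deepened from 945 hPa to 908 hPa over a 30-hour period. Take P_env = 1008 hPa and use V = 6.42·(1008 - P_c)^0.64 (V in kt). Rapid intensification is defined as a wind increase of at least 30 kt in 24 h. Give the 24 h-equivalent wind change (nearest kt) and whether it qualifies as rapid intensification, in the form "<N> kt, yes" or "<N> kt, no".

V₁: ΔP = 63, V ≈ 6.42 × 63^0.64 ≈ 91.02 kt.
V₂: ΔP = 100, V ≈ 6.42 × 100^0.64 ≈ 122.33 kt.
ΔV over 30 h = 31.31 kt → 24 h equivalent = 31.31 × 24/30 ≈ 25.05 kt.
25 kt < 30 kt ⇒ not rapid intensification.

25 kt, no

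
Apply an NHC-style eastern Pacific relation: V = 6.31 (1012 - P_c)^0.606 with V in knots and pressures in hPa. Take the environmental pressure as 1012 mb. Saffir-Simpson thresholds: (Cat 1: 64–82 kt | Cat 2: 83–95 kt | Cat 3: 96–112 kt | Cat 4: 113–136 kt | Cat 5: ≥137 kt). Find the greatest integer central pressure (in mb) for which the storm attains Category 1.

966 mb

Category 1 begins at V = 64 kt.
Required ΔP = (64/6.31)^(1/0.606) = 10.143^1.650 ≈ 45.74 mb.
P_c ≤ 1012 − 45.74 = 966.26, so the highest integer P_c is 966 mb.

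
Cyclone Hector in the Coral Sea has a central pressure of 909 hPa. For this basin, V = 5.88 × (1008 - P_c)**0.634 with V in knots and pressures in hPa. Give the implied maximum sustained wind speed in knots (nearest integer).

ΔP = 1008 − 909 = 99 hPa.
99^0.634 ≈ 18.418.
V ≈ 5.88 × 18.418 ≈ 108.3 kt.

108 kt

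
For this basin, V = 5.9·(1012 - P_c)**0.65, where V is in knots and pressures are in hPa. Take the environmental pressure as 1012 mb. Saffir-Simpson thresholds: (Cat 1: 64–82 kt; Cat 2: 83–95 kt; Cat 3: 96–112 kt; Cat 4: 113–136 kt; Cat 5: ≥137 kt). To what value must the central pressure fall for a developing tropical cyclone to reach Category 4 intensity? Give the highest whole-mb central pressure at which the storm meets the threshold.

Category 4 begins at V = 113 kt.
Required ΔP = (113/5.9)^(1/0.65) = 19.153^1.538 ≈ 93.90 mb.
P_c ≤ 1012 − 93.90 = 918.10, so the highest integer P_c is 918 mb.

918 mb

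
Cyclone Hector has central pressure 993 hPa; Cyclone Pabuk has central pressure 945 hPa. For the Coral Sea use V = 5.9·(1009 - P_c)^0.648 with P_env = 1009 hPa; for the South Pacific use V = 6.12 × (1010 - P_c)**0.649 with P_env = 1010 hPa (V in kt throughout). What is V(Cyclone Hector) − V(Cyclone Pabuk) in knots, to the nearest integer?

-56 kt

Cyclone Hector: ΔP = 16; V ≈ 5.9 × 16^0.648 ≈ 35.57 kt.
Cyclone Pabuk: ΔP = 65; V ≈ 6.12 × 65^0.649 ≈ 91.90 kt.
Difference ≈ 35.57 − 91.90 = -56.33 → -56 kt.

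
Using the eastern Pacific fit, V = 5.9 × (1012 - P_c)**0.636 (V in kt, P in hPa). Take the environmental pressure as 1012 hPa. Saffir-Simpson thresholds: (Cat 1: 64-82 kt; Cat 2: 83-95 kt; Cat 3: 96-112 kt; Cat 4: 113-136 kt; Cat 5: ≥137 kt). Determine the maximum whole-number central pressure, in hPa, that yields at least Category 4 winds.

Category 4 begins at V = 113 kt.
Required ΔP = (113/5.9)^(1/0.636) = 19.153^1.572 ≈ 103.77 hPa.
P_c ≤ 1012 − 103.77 = 908.23, so the highest integer P_c is 908 hPa.

908 hPa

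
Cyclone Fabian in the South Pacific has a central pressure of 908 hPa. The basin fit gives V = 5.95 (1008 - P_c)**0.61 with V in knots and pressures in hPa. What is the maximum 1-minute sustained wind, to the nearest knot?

ΔP = 1008 − 908 = 100 hPa.
100^0.61 ≈ 16.596.
V ≈ 5.95 × 16.596 ≈ 98.7 kt.

99 kt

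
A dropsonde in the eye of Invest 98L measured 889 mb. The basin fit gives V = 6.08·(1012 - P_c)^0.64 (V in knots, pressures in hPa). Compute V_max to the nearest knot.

132 kt

ΔP = 1012 − 889 = 123 mb.
123^0.64 ≈ 21.754.
V ≈ 6.08 × 21.754 ≈ 132.3 kt.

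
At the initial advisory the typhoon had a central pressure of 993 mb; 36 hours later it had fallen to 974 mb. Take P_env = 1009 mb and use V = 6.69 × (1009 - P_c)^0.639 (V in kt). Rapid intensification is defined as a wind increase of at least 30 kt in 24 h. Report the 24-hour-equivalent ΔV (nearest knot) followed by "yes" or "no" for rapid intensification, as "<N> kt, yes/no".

V₁: ΔP = 16, V ≈ 6.69 × 16^0.639 ≈ 39.34 kt.
V₂: ΔP = 35, V ≈ 6.69 × 35^0.639 ≈ 64.88 kt.
ΔV over 36 h = 25.54 kt → 24 h equivalent = 25.54 × 24/36 ≈ 17.03 kt.
17 kt < 30 kt ⇒ not rapid intensification.

17 kt, no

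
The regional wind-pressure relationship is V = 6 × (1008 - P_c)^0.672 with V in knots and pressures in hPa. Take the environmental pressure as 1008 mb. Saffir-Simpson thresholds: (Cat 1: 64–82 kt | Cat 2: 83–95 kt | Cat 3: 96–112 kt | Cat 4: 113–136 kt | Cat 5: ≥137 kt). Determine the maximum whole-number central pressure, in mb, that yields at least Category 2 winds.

Category 2 begins at V = 83 kt.
Required ΔP = (83/6)^(1/0.672) = 13.833^1.488 ≈ 49.87 mb.
P_c ≤ 1008 − 49.87 = 958.13, so the highest integer P_c is 958 mb.

958 mb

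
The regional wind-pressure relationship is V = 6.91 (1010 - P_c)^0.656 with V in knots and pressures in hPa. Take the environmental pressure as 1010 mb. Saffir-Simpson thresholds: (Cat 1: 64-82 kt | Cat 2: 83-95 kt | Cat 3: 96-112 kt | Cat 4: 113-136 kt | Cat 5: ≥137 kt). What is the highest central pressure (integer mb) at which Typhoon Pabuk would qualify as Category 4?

Category 4 begins at V = 113 kt.
Required ΔP = (113/6.91)^(1/0.656) = 16.353^1.524 ≈ 70.79 mb.
P_c ≤ 1010 − 70.79 = 939.21, so the highest integer P_c is 939 mb.

939 mb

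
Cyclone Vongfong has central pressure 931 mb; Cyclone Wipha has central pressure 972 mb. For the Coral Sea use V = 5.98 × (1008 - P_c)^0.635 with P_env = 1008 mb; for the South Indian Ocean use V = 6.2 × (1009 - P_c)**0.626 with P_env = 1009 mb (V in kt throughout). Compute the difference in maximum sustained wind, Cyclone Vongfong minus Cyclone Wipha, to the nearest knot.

Cyclone Vongfong: ΔP = 77; V ≈ 5.98 × 77^0.635 ≈ 94.32 kt.
Cyclone Wipha: ΔP = 37; V ≈ 6.2 × 37^0.626 ≈ 59.44 kt.
Difference ≈ 94.32 − 59.44 = 34.88 → 35 kt.

35 kt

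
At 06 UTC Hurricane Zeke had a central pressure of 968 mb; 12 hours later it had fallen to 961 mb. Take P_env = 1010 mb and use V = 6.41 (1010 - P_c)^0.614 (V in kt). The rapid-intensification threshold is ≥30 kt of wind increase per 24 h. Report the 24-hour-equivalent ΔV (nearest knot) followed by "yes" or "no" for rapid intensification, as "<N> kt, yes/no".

V₁: ΔP = 42, V ≈ 6.41 × 42^0.614 ≈ 63.61 kt.
V₂: ΔP = 49, V ≈ 6.41 × 49^0.614 ≈ 69.93 kt.
ΔV over 12 h = 6.32 kt → 24 h equivalent = 6.32 × 24/12 ≈ 12.64 kt.
13 kt < 30 kt ⇒ not rapid intensification.

13 kt, no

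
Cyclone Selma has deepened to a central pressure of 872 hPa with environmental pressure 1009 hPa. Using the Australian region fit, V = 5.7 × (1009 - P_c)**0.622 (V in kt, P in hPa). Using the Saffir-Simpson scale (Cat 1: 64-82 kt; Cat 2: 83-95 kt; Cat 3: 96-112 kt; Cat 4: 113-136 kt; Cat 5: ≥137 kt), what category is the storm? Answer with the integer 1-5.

4

ΔP = 1009 − 872 = 137 hPa.
V ≈ 5.7 × 137^0.622 = 5.7 × 21.33 ≈ 122 kt.
122 kt falls in the Category 4 band.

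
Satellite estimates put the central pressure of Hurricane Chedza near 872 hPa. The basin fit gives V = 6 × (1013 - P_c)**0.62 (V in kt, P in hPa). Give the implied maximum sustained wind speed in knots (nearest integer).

ΔP = 1013 − 872 = 141 hPa.
141^0.62 ≈ 21.504.
V ≈ 6 × 21.504 ≈ 129.0 kt.

129 kt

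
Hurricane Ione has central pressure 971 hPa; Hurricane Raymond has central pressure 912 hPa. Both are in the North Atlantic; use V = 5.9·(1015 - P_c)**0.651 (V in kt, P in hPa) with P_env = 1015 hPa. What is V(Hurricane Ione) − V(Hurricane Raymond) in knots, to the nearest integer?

Hurricane Ione: ΔP = 44; V ≈ 5.9 × 44^0.651 ≈ 69.30 kt.
Hurricane Raymond: ΔP = 103; V ≈ 5.9 × 103^0.651 ≈ 120.56 kt.
Difference ≈ 69.30 − 120.56 = -51.26 → -51 kt.

-51 kt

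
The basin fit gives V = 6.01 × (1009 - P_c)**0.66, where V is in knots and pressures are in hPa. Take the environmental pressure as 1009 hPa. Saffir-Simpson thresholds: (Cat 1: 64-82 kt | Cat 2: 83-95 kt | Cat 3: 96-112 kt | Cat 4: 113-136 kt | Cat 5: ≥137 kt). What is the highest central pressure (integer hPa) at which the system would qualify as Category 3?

942 hPa

Category 3 begins at V = 96 kt.
Required ΔP = (96/6.01)^(1/0.66) = 15.973^1.515 ≈ 66.58 hPa.
P_c ≤ 1009 − 66.58 = 942.42, so the highest integer P_c is 942 hPa.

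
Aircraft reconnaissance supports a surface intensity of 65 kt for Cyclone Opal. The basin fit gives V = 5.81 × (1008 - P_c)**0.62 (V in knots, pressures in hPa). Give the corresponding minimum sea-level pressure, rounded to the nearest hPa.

ΔP = (V / 5.81)^(1/0.62) = (65/5.81)^1.613.
65/5.81 = 11.188; 11.188^1.613 ≈ 49.15 hPa.
P_c = 1008 − 49.15 = 958.85 ≈ 959 hPa.

959 hPa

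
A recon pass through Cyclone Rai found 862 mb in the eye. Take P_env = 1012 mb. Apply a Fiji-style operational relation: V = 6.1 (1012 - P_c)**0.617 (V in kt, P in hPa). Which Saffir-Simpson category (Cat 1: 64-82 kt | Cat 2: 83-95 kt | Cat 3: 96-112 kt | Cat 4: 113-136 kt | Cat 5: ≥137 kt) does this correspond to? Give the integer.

ΔP = 1012 − 862 = 150 mb.
V ≈ 6.1 × 150^0.617 = 6.1 × 22.01 ≈ 134 kt.
134 kt falls in the Category 4 band.

4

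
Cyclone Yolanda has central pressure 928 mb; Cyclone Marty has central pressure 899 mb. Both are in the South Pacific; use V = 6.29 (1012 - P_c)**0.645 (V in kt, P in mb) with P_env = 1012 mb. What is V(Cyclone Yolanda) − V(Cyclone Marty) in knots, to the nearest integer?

-23 kt

Cyclone Yolanda: ΔP = 84; V ≈ 6.29 × 84^0.645 ≈ 109.60 kt.
Cyclone Marty: ΔP = 113; V ≈ 6.29 × 113^0.645 ≈ 132.70 kt.
Difference ≈ 109.60 − 132.70 = -23.10 → -23 kt.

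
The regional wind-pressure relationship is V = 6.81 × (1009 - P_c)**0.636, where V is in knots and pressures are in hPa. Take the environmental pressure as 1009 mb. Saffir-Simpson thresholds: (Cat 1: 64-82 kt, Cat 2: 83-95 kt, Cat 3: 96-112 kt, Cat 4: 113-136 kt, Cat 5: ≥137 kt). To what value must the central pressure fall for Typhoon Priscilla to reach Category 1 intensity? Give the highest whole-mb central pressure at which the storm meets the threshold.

975 mb

Category 1 begins at V = 64 kt.
Required ΔP = (64/6.81)^(1/0.636) = 9.398^1.572 ≈ 33.88 mb.
P_c ≤ 1009 − 33.88 = 975.12, so the highest integer P_c is 975 mb.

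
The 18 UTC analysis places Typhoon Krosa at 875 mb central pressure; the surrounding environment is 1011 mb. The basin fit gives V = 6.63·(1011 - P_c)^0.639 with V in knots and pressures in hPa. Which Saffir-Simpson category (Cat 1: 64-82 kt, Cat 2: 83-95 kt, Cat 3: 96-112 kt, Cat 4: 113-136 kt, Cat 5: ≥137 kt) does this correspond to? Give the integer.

ΔP = 1011 − 875 = 136 mb.
V ≈ 6.63 × 136^0.639 = 6.63 × 23.09 ≈ 153 kt.
153 kt falls in the Category 5 band.

5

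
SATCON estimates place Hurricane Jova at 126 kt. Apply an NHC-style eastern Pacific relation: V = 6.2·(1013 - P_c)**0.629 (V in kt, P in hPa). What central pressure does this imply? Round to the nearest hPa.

ΔP = (V / 6.2)^(1/0.629) = (126/6.2)^1.590.
126/6.2 = 20.323; 20.323^1.590 ≈ 120.08 hPa.
P_c = 1013 − 120.08 = 892.92 ≈ 893 hPa.

893 hPa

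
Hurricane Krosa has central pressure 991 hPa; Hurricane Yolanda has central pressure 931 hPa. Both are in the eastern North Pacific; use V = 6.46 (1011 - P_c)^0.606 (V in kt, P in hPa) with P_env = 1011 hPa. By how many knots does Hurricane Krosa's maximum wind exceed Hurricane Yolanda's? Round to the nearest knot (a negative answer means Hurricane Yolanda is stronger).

Hurricane Krosa: ΔP = 20; V ≈ 6.46 × 20^0.606 ≈ 39.69 kt.
Hurricane Yolanda: ΔP = 80; V ≈ 6.46 × 80^0.606 ≈ 91.94 kt.
Difference ≈ 39.69 − 91.94 = -52.25 → -52 kt.

-52 kt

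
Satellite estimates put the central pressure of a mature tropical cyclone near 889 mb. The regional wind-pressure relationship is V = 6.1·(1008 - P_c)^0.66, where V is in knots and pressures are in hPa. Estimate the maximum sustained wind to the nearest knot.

ΔP = 1008 − 889 = 119 mb.
119^0.66 ≈ 23.435.
V ≈ 6.1 × 23.435 ≈ 143.0 kt.

143 kt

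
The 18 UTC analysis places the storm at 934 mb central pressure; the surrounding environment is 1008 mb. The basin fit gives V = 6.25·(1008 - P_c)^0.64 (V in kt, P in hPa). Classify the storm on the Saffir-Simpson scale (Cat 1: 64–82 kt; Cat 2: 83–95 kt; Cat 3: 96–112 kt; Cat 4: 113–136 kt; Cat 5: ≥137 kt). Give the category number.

3

ΔP = 1008 − 934 = 74 mb.
V ≈ 6.25 × 74^0.64 = 6.25 × 15.71 ≈ 98 kt.
98 kt falls in the Category 3 band.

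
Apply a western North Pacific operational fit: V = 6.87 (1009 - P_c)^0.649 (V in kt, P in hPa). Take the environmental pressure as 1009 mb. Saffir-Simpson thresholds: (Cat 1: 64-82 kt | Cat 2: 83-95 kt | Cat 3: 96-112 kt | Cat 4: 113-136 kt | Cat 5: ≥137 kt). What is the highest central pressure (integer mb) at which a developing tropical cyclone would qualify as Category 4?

Category 4 begins at V = 113 kt.
Required ΔP = (113/6.87)^(1/0.649) = 16.448^1.541 ≈ 74.79 mb.
P_c ≤ 1009 − 74.79 = 934.21, so the highest integer P_c is 934 mb.

934 mb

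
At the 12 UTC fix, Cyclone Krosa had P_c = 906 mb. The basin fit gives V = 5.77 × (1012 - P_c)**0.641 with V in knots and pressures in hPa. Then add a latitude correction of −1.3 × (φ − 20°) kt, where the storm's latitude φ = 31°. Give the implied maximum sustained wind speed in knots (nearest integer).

100 kt

ΔP = 1012 − 906 = 106 mb.
106^0.641 ≈ 19.871.
V ≈ 5.77 × 19.871 ≈ 114.7 kt.
Latitude correction: −1.3 × (31 − 20) = -14.3 kt.
Corrected V ≈ 100.4 kt → 100 kt.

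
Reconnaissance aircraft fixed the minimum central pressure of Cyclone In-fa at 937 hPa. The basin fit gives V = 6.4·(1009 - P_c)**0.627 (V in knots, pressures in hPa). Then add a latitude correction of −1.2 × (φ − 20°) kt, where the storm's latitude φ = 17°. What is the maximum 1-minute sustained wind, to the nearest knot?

ΔP = 1009 − 937 = 72 hPa.
72^0.627 ≈ 14.607.
V ≈ 6.4 × 14.607 ≈ 93.5 kt.
Latitude correction: −1.2 × (17 − 20) = 3.6 kt.
Corrected V ≈ 97.1 kt → 97 kt.

97 kt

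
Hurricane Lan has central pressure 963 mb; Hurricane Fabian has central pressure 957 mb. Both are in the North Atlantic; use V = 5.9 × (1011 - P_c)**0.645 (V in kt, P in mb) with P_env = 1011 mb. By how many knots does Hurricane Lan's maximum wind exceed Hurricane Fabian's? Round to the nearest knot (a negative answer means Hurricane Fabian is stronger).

Hurricane Lan: ΔP = 48; V ≈ 5.9 × 48^0.645 ≈ 71.66 kt.
Hurricane Fabian: ΔP = 54; V ≈ 5.9 × 54^0.645 ≈ 77.31 kt.
Difference ≈ 71.66 − 77.31 = -5.65 → -6 kt.

-6 kt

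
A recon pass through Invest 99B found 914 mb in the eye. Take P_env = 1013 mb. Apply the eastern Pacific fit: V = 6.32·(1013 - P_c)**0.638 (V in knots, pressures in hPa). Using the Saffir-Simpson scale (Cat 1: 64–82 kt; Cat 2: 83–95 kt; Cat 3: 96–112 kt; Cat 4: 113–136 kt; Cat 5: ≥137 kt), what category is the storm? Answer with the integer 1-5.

ΔP = 1013 − 914 = 99 mb.
V ≈ 6.32 × 99^0.638 = 6.32 × 18.76 ≈ 119 kt.
119 kt falls in the Category 4 band.

4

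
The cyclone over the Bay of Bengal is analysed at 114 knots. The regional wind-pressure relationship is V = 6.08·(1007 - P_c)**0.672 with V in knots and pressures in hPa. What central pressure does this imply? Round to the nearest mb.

929 mb

ΔP = (V / 6.08)^(1/0.672) = (114/6.08)^1.488.
114/6.08 = 18.750; 18.750^1.488 ≈ 78.41 mb.
P_c = 1007 − 78.41 = 928.59 ≈ 929 mb.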